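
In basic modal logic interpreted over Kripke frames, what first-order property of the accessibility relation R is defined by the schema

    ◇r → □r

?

partial functionality

Suppose ◇r→□r is valid. Take Rxy, Rxz and set V(r)={y}. Then ◇r at x, so □r at x, so r at z, i.e. z=y.
The converse is a direct semantic check.
So the correspondent is partial functionality.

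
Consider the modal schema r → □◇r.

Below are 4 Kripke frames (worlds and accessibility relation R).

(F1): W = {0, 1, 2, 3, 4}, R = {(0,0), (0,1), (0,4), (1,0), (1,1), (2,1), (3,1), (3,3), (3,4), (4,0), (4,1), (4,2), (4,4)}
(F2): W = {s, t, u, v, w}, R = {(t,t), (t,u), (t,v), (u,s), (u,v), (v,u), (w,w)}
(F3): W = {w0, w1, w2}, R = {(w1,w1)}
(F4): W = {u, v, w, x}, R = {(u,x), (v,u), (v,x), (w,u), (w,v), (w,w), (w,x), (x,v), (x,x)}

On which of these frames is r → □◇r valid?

This is the axiom for symmetry; its first-order frame correspondent is ∀x ∀y (Rxy → Ryx).
(F1): fails — R34 but not R43.
(F2): fails — Rtv but not Rvt.
(F3): holds.
(F4): fails — Rwu but not Ruw.

(F3)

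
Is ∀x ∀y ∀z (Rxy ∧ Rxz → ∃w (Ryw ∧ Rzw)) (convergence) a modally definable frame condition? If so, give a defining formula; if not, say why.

Yes: it is convergence, defined by the .2 schema ◇□q → □◇q.

Definable; ◇□q → □◇q defines it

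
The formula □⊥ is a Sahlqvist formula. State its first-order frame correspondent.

□⊥ is valid iff no world has any successor (otherwise □⊥ fails at any world with one).

Emptiness of R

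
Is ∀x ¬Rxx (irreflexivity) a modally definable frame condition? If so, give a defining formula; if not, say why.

No

Any modally definable frame class is closed under surjective bounded morphisms.
The 2-cycle (worlds w0,w1 with w0→w1→w0) is irreflexive, and the map sending every world to a single reflexive point • is a surjective bounded morphism (forth: every edge maps to (•,•); back: every world has a successor). So any modal formula valid on the 2-cycle is also valid on the reflexive point, which is not irreflexive.
So no modal formula (or set of formulas) defines exactly the irreflexive frames.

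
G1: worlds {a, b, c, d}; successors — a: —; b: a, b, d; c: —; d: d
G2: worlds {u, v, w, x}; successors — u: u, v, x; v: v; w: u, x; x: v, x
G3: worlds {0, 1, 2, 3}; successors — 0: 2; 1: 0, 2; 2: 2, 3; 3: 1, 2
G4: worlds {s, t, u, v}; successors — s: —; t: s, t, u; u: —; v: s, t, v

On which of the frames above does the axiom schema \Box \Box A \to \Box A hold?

G1, G2, G4

The schema corresponds to density: \forall x \forall y (Rxy \to \exists z (Rxz \wedge Rzy)).
G1: satisfies the condition.
G2: satisfies the condition.
G3: fails — R10 but no z with R1z and Rz0.
G4: satisfies the condition.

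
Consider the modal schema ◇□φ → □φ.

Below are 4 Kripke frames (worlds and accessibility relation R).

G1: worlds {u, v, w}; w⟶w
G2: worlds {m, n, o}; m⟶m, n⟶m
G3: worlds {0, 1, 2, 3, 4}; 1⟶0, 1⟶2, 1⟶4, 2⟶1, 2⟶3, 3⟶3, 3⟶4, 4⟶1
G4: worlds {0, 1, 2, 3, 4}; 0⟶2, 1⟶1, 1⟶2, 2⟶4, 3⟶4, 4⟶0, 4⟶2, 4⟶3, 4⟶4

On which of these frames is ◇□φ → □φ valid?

This is the axiom for the Euclidean property; its first-order frame correspondent is ∀x ∀y ∀z (Rxy ∧ Rxz → Ryz).
G1: satisfies the condition.
G2: satisfies the condition.
G3: fails — R10 and R10 but not R00.
G4: fails — R02 and R02 but not R22.

G1, G2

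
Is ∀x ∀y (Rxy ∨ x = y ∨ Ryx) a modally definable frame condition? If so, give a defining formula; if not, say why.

If a class were modally definable it would be closed under disjoint unions (Goldblatt–Thomason).
Take 4 disjoint single-world reflexive frames: each is trivially connected, but their disjoint union has 4 worlds with no edge between distinct components, so it is not connected.
So no modal formula (or set of formulas) defines exactly the connected frames.

Not modally definable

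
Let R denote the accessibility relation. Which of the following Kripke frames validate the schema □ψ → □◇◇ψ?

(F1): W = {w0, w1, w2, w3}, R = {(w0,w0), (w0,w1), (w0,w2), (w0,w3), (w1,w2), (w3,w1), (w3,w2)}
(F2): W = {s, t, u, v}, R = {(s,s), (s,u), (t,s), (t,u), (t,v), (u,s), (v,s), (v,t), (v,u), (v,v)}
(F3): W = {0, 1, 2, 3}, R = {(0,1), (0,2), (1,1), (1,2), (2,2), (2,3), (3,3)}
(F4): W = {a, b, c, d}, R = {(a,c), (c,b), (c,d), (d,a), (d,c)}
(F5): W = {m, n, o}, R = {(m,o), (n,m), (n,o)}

(F2), (F3)

The schema corresponds to a generalized confluence (Geach) condition: ∀x ∀z (xRz → ∃w (xRw ∧ zR²w)).
(F1): fails — w0Rw1 but no w with w0Rw and w1R²w.
(F2): ✓.
(F3): ✓.
(F4): fails — cRb but no w with cRw and bR²w.
(F5): fails — mRo but no w with mRw and oR²w.
Valid on: (F2), (F3).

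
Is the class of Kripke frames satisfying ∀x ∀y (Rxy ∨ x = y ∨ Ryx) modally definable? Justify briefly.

No

Any modally definable frame class is closed under disjoint unions.
Take 2 disjoint single-world reflexive frames: each is trivially connected, but their disjoint union has 2 worlds with no edge between distinct components, so it is not connected.
So no modal formula (or set of formulas) defines exactly the connected frames.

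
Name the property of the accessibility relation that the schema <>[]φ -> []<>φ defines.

convergence: forall x forall y forall z (Rxy & Rxz -> exists w (Ryw & Rzw))

Suppose ◇□φ→□◇φ is valid. Take Rxy, Rxz and set V(φ)={w : Ryw}. Then □φ at y so ◇□φ at x, so □◇φ at x, so ◇φ at z, giving w with Rzw and Ryw.
The converse is a direct semantic check.
Frame condition: forall x forall y forall z (Rxy & Rxz -> exists w (Ryw & Rzw)).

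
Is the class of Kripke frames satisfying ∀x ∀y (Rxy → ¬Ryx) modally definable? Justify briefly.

If a class were modally definable it would be closed under surjective bounded morphisms (Goldblatt–Thomason).
The 3-cycle (worlds 0,1,2 with 0→1→2→0) is asymmetric. Mapping every world to a single reflexive point • is a surjective bounded morphism, and the reflexive point is not asymmetric (R•• but asymmetry requires ¬R••).
Hence asymmetry is not modally definable.

Not modally definable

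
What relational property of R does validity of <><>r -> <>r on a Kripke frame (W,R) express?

Replacing r by ¬r and contraposing gives the equivalent schema □r → □□r.
Suppose □r→□□r is valid. Take Rxy, Ryz and set V(r)={w : Rxw}. Then □r at x, so □□r at x, so □r at y, so r at z, i.e. Rxz.

transitivity: forall x forall y forall z (Rxy & Ryz -> Rxz)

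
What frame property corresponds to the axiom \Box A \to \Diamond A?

Suppose □A→◇A is valid. At any x set V(A)=W. Then □A at x, so ◇A at x, so x has a successor.
Conversely, on a frame with seriality the schema holds at every world under every valuation.
So the correspondent is seriality.

seriality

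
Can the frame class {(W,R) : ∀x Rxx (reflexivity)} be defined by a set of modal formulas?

The condition is reflexivity. A defining modal formula is □q → q.
Suppose □q→q is valid. At any x set V(q)={w : Rxw}. Then □q holds at x, so q holds at x, i.e. Rxx.

Definable; □q → q defines it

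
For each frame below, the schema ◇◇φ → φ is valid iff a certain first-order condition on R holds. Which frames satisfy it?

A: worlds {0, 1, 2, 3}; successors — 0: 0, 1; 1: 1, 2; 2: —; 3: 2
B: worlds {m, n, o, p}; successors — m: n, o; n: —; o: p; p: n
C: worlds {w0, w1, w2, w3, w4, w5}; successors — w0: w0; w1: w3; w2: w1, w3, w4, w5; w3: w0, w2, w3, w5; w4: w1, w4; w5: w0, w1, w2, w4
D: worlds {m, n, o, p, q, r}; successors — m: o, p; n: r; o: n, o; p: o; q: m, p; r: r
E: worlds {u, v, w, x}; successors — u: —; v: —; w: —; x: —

E

This is the axiom for a generalized confluence (Geach) condition; its first-order frame correspondent is ∀x ∀y (xR²y → ∃w (y = w ∧ x = w)).
A: fails — 0R²1 but 1 ≠ 0.
B: fails — mR²p but p ≠ m.
C: fails — w1R²w0 but w0 ≠ w1.
D: fails — mR²n but n ≠ m.
E: satisfies the condition.
Valid on: E.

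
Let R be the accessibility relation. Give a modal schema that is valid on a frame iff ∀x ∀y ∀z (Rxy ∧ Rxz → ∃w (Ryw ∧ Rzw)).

◇□q → □◇q

The condition is convergence. The .2 schema ◇□q → □◇q defines it.
Suppose ◇□q→□◇q is valid. Take Rxy, Rxz and set V(q)={w : Ryw}. Then □q at y so ◇□q at x, so □◇q at x, so ◇q at z, giving w with Rzw and Ryw.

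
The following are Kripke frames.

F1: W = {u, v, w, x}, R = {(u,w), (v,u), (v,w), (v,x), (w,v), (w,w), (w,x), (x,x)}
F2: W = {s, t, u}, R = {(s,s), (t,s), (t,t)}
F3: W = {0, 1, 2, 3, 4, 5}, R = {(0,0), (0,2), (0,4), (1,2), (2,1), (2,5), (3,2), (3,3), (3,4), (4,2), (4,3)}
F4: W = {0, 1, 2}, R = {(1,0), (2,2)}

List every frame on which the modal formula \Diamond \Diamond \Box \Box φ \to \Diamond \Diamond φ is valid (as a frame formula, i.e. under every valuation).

F1, F2, F4

The schema corresponds to a generalized confluence (Geach) condition: \forall x \forall y (x R^2 y \to \exists w (y R^2 w \wedge x R^2 w)).
F1: ✓.
F2: ✓.
F3: fails — 0R²5 but no w with 5R²w and 0R²w.
F4: ✓.
Valid on: F1, F2, F4.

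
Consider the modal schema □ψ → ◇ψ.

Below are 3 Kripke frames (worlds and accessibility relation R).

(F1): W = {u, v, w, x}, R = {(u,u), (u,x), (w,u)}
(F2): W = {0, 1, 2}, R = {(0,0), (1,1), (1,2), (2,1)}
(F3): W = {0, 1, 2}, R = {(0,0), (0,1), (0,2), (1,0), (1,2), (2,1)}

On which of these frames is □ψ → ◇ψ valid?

Frame correspondent (Sahlqvist): ∀x ∃y Rxy — i.e. seriality.
(F1): fails — world v has no successor.
(F2): holds.
(F3): holds.
Valid on: (F2), (F3).

(F2), (F3)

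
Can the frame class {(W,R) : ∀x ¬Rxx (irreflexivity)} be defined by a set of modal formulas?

If a class were modally definable it would be closed under surjective bounded morphisms (Goldblatt–Thomason).
The 3-cycle (worlds s,t,u with s→t→u→s) is irreflexive, and the map sending every world to a single reflexive point • is a surjective bounded morphism (forth: every edge maps to (•,•); back: every world has a successor). So any modal formula valid on the 3-cycle is also valid on the reflexive point, which is not irreflexive.
Hence irreflexivity is not modally definable.

No — not modally definable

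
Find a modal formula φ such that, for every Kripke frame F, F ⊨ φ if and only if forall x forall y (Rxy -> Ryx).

The condition is symmetry. The B schema s → □◇s defines it.
Suppose s→□◇s is valid. Take Rxy and set V(s)={x}. Then s at x, so □◇s at x, so ◇s at y, so some z with Ryz has s; z=x, i.e. Ryx.

s → □◇s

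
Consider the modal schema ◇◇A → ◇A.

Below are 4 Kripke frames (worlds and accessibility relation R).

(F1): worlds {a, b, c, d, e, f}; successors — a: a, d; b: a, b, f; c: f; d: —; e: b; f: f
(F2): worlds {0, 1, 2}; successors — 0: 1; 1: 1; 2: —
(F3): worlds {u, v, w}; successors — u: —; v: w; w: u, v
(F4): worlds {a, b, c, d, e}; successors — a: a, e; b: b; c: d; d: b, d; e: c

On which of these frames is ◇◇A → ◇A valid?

(F2)

This is the axiom for transitivity; its first-order frame correspondent is ∀x ∀y ∀z (Rxy ∧ Ryz → Rxz).
(F1): fails — Reb and Rbf but not Ref.
(F2): holds.
(F3): fails — Rwv and Rvw but not Rww.
(F4): fails — Rcd and Rdb but not Rcb.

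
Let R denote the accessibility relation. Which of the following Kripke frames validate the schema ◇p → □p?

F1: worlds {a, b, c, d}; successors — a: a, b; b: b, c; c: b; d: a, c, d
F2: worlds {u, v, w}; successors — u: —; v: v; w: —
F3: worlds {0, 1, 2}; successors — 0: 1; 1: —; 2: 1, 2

Frame correspondent (Sahlqvist): ∀x ∀y ∀z (Rxy ∧ Rxz → y = z) — i.e. partial functionality.
F1: fails — a sees both a and b.
F2: holds.
F3: fails — 2 sees both 1 and 2.

F2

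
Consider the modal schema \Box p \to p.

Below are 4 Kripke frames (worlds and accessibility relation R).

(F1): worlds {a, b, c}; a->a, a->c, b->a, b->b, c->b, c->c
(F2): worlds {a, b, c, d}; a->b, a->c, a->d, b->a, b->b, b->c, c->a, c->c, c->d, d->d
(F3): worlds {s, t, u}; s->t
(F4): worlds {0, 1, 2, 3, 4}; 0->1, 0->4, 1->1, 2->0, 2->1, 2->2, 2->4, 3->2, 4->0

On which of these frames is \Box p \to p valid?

This is the axiom for reflexivity; its first-order frame correspondent is \forall x Rxx.
(F1): satisfies the condition.
(F2): fails — world a does not see itself.
(F3): fails — world s does not see itself.
(F4): fails — world 0 does not see itself.

(F1)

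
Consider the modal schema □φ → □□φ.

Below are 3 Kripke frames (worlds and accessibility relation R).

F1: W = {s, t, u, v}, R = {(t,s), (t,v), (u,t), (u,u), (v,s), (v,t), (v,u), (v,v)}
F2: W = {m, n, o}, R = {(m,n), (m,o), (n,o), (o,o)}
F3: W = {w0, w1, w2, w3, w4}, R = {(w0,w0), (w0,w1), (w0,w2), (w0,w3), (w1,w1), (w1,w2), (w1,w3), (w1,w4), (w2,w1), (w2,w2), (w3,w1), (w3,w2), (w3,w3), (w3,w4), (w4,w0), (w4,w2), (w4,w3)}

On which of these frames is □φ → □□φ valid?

The schema corresponds to transitivity: ∀x ∀y ∀z (Rxy ∧ Ryz → Rxz).
F1: fails — Rtv and Rvt but not Rtt.
F2: ✓.
F3: fails — Rw4w2 and Rw2w1 but not Rw4w1.

F2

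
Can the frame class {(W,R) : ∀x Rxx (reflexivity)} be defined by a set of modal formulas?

Yes — defined by □r → r

This is a Sahlqvist condition; the T axiom □r → r defines it.
Suppose □r→r is valid. At any x set V(r)={w : Rxw}. Then □r holds at x, so r holds at x, i.e. Rxx.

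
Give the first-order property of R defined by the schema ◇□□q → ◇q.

This is a Sahlqvist (Geach-type) schema ◇^1□^2q → □^0◇^1q.
Minimal-valuation argument: fix x; take any y with xR^1y and any z with xR^0z. Set V(q) to the set of worlds R-reachable from y in exactly 2 steps. Then □^2q holds at y, so the antecedent holds at x; validity forces ◇^1q at z, giving a w with zR^1w and yR^2w.
First-order correspondent: ∀x ∀y (xRy → ∃w (yR²w ∧ xRw)).

∀x ∀y (xRy → ∃w (yR²w ∧ xRw))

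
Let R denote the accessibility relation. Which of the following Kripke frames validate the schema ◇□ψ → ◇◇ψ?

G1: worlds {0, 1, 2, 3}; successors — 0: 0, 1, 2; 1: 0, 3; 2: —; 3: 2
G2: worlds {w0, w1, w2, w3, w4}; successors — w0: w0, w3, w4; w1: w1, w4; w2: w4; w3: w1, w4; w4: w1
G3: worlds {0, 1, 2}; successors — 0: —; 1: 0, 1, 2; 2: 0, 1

The schema corresponds to a generalized confluence (Geach) condition: ∀x ∀y (xRy → ∃w (yRw ∧ xR²w)).
G1: fails — 0R2 but no w with 2Rw and 0R²w.
G2: holds.
G3: fails — 1R0 but no w with 0Rw and 1R²w.
Valid on: G2.

G2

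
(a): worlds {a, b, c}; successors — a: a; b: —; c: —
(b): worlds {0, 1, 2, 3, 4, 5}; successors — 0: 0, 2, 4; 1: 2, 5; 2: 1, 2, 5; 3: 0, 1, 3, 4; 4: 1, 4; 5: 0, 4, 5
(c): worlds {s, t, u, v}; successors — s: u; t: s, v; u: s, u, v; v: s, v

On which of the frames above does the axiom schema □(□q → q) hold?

(a)

The schema corresponds to shift-reflexivity: ∀x ∀y (Rxy → Ryy).
(a): condition met.
(b): fails — R31 but not R11.
(c): fails — Rus but not Rss.
Valid on: (a).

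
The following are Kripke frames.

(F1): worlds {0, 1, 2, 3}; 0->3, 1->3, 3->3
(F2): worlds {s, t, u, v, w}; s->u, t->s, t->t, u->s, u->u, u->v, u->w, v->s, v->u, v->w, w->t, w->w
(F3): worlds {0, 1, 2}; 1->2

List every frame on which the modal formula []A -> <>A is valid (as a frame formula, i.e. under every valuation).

The schema corresponds to seriality: forall x exists y Rxy.
(F1): fails — world 2 has no successor.
(F2): satisfies the condition.
(F3): fails — world 0 has no successor.
Valid on: (F2).

(F2)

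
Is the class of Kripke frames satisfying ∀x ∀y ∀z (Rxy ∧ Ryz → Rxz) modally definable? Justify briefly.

Yes: it is transitivity, defined by the 4 schema □q → □□q.
Suppose □q→□□q is valid. Take Rxy, Ryz and set V(q)={w : Rxw}. Then □q at x, so □□q at x, so □q at y, so q at z, i.e. Rxz.

Yes, by □q → □□q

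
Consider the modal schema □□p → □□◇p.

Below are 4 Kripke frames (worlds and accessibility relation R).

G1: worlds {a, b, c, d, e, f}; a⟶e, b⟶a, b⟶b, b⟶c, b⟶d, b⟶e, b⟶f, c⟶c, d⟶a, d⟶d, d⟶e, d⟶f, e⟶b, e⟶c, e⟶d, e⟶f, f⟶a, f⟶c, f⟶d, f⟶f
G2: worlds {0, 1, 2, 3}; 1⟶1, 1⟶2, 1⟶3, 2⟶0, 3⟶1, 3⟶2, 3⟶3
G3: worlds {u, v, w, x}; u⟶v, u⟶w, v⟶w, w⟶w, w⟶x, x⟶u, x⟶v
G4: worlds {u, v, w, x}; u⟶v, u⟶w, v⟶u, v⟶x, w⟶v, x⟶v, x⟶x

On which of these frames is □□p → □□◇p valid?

The schema corresponds to a generalized confluence (Geach) condition: ∀x ∀z (xR²z → ∃w (xR²w ∧ zRw)).
G1: ✓.
G2: fails — 1R²0 but no w with 1R²w and 0Rw.
G3: fails — uR²x but no t with uR²t and xRt.
G4: fails — wR²u but no t with wR²t and uRt.

G1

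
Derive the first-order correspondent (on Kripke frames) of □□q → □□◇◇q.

This is a Sahlqvist (Geach-type) schema ◇^0□^2q → □^2◇^2q.
First-order correspondent: ∀x ∀z (xR²z → ∃w (xR²w ∧ zR²w)).

∀x ∀z (xR²z → ∃w (xR²w ∧ zR²w))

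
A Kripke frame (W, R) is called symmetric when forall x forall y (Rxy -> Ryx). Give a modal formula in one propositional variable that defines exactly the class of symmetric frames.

This is symmetry; the standard corresponding axiom is B: p → □◇p.
Suppose p→□◇p is valid. Take Rxy and set V(p)={x}. Then p at x, so □◇p at x, so ◇p at y, so some z with Ryz has p; z=x, i.e. Ryx.

p → □◇p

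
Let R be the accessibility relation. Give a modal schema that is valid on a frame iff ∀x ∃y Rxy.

□r → ◇r

This is seriality; the standard corresponding axiom is D: □r → ◇r.
Suppose □r→◇r is valid. At any x set V(r)=W. Then □r at x, so ◇r at x, so x has a successor.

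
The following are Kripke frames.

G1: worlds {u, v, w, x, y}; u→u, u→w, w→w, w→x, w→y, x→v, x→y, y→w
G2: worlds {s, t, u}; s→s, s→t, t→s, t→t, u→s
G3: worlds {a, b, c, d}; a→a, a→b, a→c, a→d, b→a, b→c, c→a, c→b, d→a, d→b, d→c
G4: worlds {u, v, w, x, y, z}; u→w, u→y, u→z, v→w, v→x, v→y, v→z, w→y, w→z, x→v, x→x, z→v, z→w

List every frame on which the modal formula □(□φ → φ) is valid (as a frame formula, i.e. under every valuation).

G2

This is the axiom for shift-reflexivity; its first-order frame correspondent is ∀x ∀y (Rxy → Ryy).
G1: fails — Rwx but not Rxx.
G2: holds.
G3: fails — Rbc but not Rcc.
G4: fails — Ruz but not Rzz.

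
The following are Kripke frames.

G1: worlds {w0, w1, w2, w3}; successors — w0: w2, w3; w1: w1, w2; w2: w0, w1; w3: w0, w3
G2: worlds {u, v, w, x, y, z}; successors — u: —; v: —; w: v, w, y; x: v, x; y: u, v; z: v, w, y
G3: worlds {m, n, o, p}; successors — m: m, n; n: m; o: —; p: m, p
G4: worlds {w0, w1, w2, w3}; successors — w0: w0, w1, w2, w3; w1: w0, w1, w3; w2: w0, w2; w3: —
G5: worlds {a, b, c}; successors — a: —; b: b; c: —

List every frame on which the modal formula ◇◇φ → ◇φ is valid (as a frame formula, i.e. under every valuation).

G5

Frame correspondent (Sahlqvist): ∀x ∀y ∀z (Rxy ∧ Ryz → Rxz) — i.e. transitivity.
G1: fails — Rw1w2 and Rw2w0 but not Rw1w0.
G2: fails — Rwy and Ryu but not Rwu.
G3: fails — Rpm and Rmn but not Rpn.
G4: fails — Rw1w0 and Rw0w2 but not Rw1w2.
G5: satisfies the condition.
Valid on: G5.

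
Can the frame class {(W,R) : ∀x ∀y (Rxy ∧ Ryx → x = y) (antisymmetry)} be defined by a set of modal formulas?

Not modally definable

Modal frame validity is preserved under surjective bounded morphisms.
The 4-cycle (worlds 0,1,2,3 with 0→1→2→3→0) is antisymmetric. Sending even-indexed worlds to a and odd-indexed worlds to b is a surjective bounded morphism onto the two-world frame with a↔b, which is not antisymmetric.
So no modal formula (or set of formulas) defines exactly the antisymmetric frames.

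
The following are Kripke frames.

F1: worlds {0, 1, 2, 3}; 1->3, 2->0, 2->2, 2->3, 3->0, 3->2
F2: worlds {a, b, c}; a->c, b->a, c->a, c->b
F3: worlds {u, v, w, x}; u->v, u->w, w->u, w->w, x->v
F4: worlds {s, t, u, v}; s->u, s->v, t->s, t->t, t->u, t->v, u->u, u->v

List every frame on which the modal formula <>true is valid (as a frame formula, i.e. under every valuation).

F2

Frame correspondent (Sahlqvist): forall x exists y Rxy — i.e. seriality.
F1: fails — world 0 has no successor.
F2: ✓.
F3: fails — world v has no successor.
F4: fails — world v has no successor.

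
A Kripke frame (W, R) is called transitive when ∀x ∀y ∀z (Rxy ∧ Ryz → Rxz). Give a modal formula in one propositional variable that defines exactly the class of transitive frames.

This is transitivity; the standard corresponding axiom is 4: □q → □□q.

□q → □□q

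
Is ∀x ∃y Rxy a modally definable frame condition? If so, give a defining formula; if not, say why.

This is a Sahlqvist condition; the D axiom □q → ◇q defines it.
Suppose □q→◇q is valid. At any x set V(q)=W. Then □q at x, so ◇q at x, so x has a successor.

Yes — defined by □q → ◇q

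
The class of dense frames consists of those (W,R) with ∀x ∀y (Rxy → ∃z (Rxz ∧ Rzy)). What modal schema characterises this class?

□□p → □p

The condition is density. The C4 schema □□p → □p defines it.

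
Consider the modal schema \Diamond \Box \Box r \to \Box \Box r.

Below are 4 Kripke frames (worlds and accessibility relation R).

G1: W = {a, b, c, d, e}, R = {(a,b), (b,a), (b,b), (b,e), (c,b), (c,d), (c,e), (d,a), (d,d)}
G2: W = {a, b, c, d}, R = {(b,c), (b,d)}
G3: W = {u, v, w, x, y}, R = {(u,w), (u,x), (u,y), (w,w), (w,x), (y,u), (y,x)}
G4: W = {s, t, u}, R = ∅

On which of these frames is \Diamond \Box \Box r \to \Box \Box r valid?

This is the axiom for a generalized confluence (Geach) condition; its first-order frame correspondent is \forall x \forall y \forall z ((xRy \wedge x R^2 z) \to \exists w (y R^2 w \wedge z = w)).
G1: fails — bRe, bR²a but no w with eR²w and a=w.
G2: condition met.
G3: fails — uRw, uR²u but no t with wR²t and u=t.
G4: condition met.
Valid on: G2, G4.

G2, G4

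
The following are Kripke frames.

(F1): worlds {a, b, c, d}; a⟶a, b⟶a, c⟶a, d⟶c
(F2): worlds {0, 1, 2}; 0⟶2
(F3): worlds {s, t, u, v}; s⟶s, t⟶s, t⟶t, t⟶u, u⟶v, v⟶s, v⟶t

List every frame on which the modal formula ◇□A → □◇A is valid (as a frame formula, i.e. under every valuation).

(F1)

This is the axiom for convergence; its first-order frame correspondent is ∀x ∀y ∀z (Rxy ∧ Rxz → ∃w (Ryw ∧ Rzw)).
(F1): satisfies the condition.
(F2): fails — R02 and R02 but 2 and 2 have no common successor.
(F3): fails — Rts and Rtu but s and u have no common successor.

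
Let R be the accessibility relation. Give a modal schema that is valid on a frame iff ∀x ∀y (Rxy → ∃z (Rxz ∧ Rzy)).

□□ψ → □ψ

This is density; the standard corresponding axiom is C4: □□ψ → □ψ.
Suppose □□ψ→□ψ is valid. Take Rxy and set V(ψ)={w : xR²w}. Then □□ψ at x, so □ψ at x, so ψ at y, i.e. ∃z(Rxz∧Rzy).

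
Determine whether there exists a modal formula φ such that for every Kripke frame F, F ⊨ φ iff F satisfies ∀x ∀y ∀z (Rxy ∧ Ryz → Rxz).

Yes, by □r → □□r

This is a Sahlqvist condition; the 4 axiom □r → □□r defines it.
Suppose □r→□□r is valid. Take Rxy, Ryz and set V(r)={w : Rxw}. Then □r at x, so □□r at x, so □r at y, so r at z, i.e. Rxz.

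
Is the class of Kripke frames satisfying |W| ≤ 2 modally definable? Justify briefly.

If a class were modally definable it would be closed under disjoint unions (Goldblatt–Thomason).
Any modal formula valid on each of 3 disjoint one-world frames is valid on their disjoint union (validity is preserved under disjoint unions). Each one-world frame has |W|=1≤2, but the union has |W|=3.
So the class is not modally definable.

No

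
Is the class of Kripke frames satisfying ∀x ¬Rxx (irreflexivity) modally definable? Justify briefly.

Any modally definable frame class is closed under surjective bounded morphisms.
The 3-cycle (worlds s,t,u with s→t→u→s) is irreflexive, and the map sending every world to a single reflexive point • is a surjective bounded morphism (forth: every edge maps to (•,•); back: every world has a successor). So any modal formula valid on the 3-cycle is also valid on the reflexive point, which is not irreflexive.
So the class is not modally definable.

Not definable by any modal formula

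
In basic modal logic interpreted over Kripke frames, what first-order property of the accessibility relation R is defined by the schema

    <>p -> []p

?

Suppose ◇p→□p is valid. Take Rxy, Rxz and set V(p)={y}. Then ◇p at x, so □p at x, so p at z, i.e. z=y.
Conversely, on a frame with partial functionality the schema holds at every world under every valuation.
Frame condition: forall x forall y forall z (Rxy & Rxz -> y = z).

Partial functionality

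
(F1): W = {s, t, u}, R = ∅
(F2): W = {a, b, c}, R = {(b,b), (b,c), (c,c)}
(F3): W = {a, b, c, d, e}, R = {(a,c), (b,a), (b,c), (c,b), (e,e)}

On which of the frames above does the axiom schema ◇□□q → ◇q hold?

(F1), (F2)

The schema corresponds to a generalized confluence (Geach) condition: ∀x ∀y (xRy → ∃w (yR²w ∧ xRw)).
(F1): ✓.
(F2): ✓.
(F3): fails — bRa but no w with aR²w and bRw.
Valid on: (F1), (F2).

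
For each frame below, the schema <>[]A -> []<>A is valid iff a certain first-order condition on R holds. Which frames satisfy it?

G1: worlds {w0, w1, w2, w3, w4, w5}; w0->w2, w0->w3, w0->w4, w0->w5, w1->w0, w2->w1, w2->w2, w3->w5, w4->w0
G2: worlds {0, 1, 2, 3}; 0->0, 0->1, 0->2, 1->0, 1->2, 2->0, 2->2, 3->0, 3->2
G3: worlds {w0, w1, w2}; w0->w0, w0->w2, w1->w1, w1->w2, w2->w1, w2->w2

G2, G3

The schema corresponds to convergence: forall x forall y forall z (Rxy & Rxz -> exists w (Ryw & Rzw)).
G1: fails — Rw0w4 and Rw0w5 but w4 and w5 have no common successor.
G2: ✓.
G3: ✓.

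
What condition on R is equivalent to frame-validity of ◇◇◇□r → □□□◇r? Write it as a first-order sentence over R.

This is a Sahlqvist (Geach-type) schema ◇^3□^1r → □^3◇^1r.
Minimal-valuation argument: fix x; take any y with xR^3y and any z with xR^3z. Set V(r) to the set of worlds R-reachable from y in exactly 1 step. Then □^1r holds at y, so the antecedent holds at x; validity forces ◇^1r at z, giving a w with zR^1w and yR^1w.
First-order correspondent: ∀x ∀y ∀z ((xR³y ∧ xR³z) → ∃w (yRw ∧ zRw)).

∀x ∀y ∀z ((xR³y ∧ xR³z) → ∃w (yRw ∧ zRw))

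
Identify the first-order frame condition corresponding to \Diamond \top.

◇⊤ holds at w iff w has a successor, so frame-validity of ◇⊤ is exactly seriality. Equivalently via □A → ◇A:
Suppose □A→◇A is valid. At any x set V(A)=W. Then □A at x, so ◇A at x, so x has a successor.
Conversely, any frame satisfying \forall x \exists y Rxy validates the schema.
Frame condition: \forall x \exists y Rxy.

seriality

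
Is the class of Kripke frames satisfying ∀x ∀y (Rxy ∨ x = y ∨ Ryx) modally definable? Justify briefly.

Modal frame validity is preserved under disjoint unions.
Take 3 disjoint single-world reflexive frames: each is trivially connected, but their disjoint union has 3 worlds with no edge between distinct components, so it is not connected.
So the class is not modally definable.

Not modally definable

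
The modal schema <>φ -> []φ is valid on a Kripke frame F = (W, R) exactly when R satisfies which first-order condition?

partial functionality: forall x forall y forall z (Rxy & Rxz -> y = z)

This schema is the CD axiom.
Its frame correspondent is partial functionality — forall x forall y forall z (Rxy & Rxz -> y = z).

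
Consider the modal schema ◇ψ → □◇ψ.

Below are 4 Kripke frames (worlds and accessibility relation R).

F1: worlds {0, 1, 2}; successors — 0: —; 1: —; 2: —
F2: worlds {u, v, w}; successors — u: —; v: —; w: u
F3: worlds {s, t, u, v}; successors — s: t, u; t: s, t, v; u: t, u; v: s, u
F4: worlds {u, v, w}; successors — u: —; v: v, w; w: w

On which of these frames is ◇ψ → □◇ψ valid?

The schema corresponds to the Euclidean property: ∀x ∀y ∀z (Rxy ∧ Rxz → Ryz).
F1: holds.
F2: fails — Rwu and Rwu but not Ruu.
F3: fails — Rst and Rsu but not Rtu.
F4: fails — Rvw and Rvv but not Rwv.

F1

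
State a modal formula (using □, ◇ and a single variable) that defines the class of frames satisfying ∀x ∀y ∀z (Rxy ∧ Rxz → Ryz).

A defining formula is ◇ψ → □◇ψ (the 5 axiom).
Suppose ◇ψ→□◇ψ is valid. Take Rxy, Rxz and set V(ψ)={y}. Then ◇ψ at x, so □◇ψ at x, so ◇ψ at z, so some w with Rzw has ψ; w=y, i.e. Rzy. By symmetry of the argument, Ryz.

◇ψ → □◇ψ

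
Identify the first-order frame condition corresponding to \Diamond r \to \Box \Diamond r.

This is the 5 axiom.
Its frame correspondent is the Euclidean property — \forall x \forall y \forall z (Rxy \wedge Rxz \to Ryz).

the Euclidean property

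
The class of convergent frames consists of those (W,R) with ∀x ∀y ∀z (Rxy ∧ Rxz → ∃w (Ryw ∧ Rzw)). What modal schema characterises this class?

A defining formula is ◇□p → □◇p (the .2 axiom).
Suppose ◇□p→□◇p is valid. Take Rxy, Rxz and set V(p)={w : Ryw}. Then □p at y so ◇□p at x, so □◇p at x, so ◇p at z, giving w with Rzw and Ryw.

◇□p → □◇p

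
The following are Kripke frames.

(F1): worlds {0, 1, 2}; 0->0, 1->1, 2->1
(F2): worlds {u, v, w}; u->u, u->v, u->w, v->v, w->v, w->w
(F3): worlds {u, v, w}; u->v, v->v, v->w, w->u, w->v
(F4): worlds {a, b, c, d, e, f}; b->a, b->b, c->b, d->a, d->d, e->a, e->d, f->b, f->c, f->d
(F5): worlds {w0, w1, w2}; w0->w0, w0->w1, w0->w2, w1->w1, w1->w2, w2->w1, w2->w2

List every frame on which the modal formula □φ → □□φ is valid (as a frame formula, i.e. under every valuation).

(F1), (F2), (F5)

The schema corresponds to transitivity: ∀x ∀y ∀z (Rxy ∧ Ryz → Rxz).
(F1): condition met.
(F2): condition met.
(F3): fails — Ruv and Rvw but not Ruw.
(F4): fails — Rfd and Rda but not Rfa.
(F5): condition met.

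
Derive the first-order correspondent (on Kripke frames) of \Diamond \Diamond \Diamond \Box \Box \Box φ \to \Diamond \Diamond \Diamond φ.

This is a Sahlqvist (Geach-type) schema ◇^3□^3φ → □^0◇^3φ.
First-order correspondent: \forall x \forall y (x R^3 y \to \exists w (y R^3 w \wedge x R^3 w)).

\forall x \forall y (x R^3 y \to \exists w (y R^3 w \wedge x R^3 w))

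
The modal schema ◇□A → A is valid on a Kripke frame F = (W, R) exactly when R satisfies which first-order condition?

symmetry

This is frame-equivalent to A → □◇A (substitute ¬A for A and contrapose).
Suppose A→□◇A is valid. Take Rxy and set V(A)={x}. Then A at x, so □◇A at x, so ◇A at y, so some z with Ryz has A; z=x, i.e. Ryx.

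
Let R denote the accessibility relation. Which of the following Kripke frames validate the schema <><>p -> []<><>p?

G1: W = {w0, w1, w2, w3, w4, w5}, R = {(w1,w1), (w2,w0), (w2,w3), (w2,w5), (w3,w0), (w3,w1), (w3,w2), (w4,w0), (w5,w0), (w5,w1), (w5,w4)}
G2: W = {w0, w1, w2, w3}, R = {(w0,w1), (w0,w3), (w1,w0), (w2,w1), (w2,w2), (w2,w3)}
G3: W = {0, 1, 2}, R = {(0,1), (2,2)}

G3

The schema corresponds to a generalized confluence (Geach) condition: forall x forall y forall z ((x R^2 y & xRz) -> exists w (y = w & z R^2 w)).
G1: fails — w2R²w0, w2Rw0 but no w with w0=w and w0R²w.
G2: fails — w0R²w0, w0Rw1 but no w with w0=w and w1R²w.
G3: satisfies the condition.
Valid on: G3.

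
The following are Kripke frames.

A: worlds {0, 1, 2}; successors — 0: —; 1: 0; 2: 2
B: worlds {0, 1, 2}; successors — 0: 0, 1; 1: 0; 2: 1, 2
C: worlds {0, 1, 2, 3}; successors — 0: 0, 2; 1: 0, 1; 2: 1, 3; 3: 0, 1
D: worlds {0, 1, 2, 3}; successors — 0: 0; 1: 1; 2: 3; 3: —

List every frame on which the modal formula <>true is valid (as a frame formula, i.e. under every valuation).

B, C

The schema corresponds to seriality: forall x exists y Rxy.
A: fails — world 0 has no successor.
B: holds.
C: holds.
D: fails — world 3 has no successor.
Valid on: B, C.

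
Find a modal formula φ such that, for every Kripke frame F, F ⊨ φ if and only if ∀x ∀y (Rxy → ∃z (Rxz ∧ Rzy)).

□□ψ → □ψ

The condition is density. The C4 schema □□ψ → □ψ defines it.
Suppose □□ψ→□ψ is valid. Take Rxy and set V(ψ)={w : xR²w}. Then □□ψ at x, so □ψ at x, so ψ at y, i.e. ∃z(Rxz∧Rzy).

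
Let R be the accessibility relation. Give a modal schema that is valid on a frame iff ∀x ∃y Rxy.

□p → ◇p

The condition is seriality. The D schema □p → ◇p defines it.
Suppose □p→◇p is valid. At any x set V(p)=W. Then □p at x, so ◇p at x, so x has a successor.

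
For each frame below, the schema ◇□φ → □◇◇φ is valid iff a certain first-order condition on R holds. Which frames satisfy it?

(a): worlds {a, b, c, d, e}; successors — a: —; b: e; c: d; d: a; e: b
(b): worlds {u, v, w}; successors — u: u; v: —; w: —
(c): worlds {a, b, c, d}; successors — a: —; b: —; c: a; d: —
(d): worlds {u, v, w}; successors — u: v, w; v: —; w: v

The schema corresponds to a generalized confluence (Geach) condition: ∀x ∀y ∀z ((xRy ∧ xRz) → ∃w (yRw ∧ zR²w)).
(a): fails — bRe, bRe but no w with eRw and eR²w.
(b): holds.
(c): fails — cRa, cRa but no w with aRw and aR²w.
(d): fails — uRv, uRv but no t with vRt and vR²t.

(b)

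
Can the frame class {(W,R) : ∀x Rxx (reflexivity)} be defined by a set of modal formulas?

Yes — defined by □p → p

Yes: it is reflexivity, defined by the T schema □p → p.
Suppose □p→p is valid. At any x set V(p)={w : Rxw}. Then □p holds at x, so p holds at x, i.e. Rxx.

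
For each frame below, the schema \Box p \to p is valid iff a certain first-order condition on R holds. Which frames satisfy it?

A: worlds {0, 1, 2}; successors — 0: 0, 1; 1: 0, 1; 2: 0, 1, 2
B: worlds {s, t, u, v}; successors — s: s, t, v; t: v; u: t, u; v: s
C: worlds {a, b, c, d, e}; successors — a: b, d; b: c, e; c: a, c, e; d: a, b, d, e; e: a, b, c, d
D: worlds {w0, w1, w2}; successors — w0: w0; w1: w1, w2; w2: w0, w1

A

The schema corresponds to reflexivity: \forall x Rxx.
A: holds.
B: fails — world t does not see itself.
C: fails — world a does not see itself.
D: fails — world w2 does not see itself.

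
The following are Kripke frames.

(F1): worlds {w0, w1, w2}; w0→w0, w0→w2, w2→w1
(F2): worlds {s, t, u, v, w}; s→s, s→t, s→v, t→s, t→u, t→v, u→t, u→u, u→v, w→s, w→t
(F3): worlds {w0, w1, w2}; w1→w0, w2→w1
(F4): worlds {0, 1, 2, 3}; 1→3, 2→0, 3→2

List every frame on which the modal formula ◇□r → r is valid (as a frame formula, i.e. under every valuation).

The schema corresponds to symmetry: ∀x ∀y (Rxy → Ryx).
(F1): fails — Rw0w2 but not Rw2w0.
(F2): fails — Ruv but not Rvu.
(F3): fails — Rw1w0 but not Rw0w1.
(F4): fails — R20 but not R02.
Valid on no frame.

none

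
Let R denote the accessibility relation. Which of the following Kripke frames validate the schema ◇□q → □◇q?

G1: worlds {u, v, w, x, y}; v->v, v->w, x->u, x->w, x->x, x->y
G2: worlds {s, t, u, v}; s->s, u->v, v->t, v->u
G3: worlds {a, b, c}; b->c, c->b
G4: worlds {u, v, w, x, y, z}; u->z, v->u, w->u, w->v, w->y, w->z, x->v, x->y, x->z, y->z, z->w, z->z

G3

Frame correspondent (Sahlqvist): ∀x ∀y ∀z (Rxy ∧ Rxz → ∃w (Ryw ∧ Rzw)) — i.e. convergence.
G1: fails — Rvv and Rvw but v and w have no common successor.
G2: fails — Rvt and Rvt but t and t have no common successor.
G3: ✓.
G4: fails — Rwu and Rwv but u and v have no common successor.
Valid on: G3.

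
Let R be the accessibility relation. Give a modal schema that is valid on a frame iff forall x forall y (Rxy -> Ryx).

ψ → □◇ψ

The condition is symmetry. The B schema ψ → □◇ψ defines it.
Suppose ψ→□◇ψ is valid. Take Rxy and set V(ψ)={x}. Then ψ at x, so □◇ψ at x, so ◇ψ at y, so some z with Ryz has ψ; z=x, i.e. Ryx.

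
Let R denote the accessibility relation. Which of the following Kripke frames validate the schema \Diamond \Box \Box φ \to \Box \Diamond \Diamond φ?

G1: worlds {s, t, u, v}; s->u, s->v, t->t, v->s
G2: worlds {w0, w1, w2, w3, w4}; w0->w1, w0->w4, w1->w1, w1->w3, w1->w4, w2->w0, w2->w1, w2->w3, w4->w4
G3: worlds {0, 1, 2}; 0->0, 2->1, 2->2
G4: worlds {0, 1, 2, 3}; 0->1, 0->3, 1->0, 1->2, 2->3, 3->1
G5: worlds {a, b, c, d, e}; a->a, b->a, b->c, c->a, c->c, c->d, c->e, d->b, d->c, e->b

The schema corresponds to a generalized confluence (Geach) condition: \forall x \forall y \forall z ((xRy \wedge xRz) \to \exists w (y R^2 w \wedge z R^2 w)).
G1: fails — sRu, sRu but no w with uR²w and uR²w.
G2: fails — w1Rw1, w1Rw3 but no w with w1R²w and w3R²w.
G3: fails — 2R1, 2R1 but no w with 1R²w and 1R²w.
G4: fails — 0R1, 0R3 but no w with 1R²w and 3R²w.
G5: holds.

G5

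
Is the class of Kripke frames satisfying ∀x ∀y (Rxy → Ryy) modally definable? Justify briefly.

Yes, by □(□p → p)

This is a Sahlqvist condition; the T□ axiom □(□p → p) defines it.
Suppose □(□p→p) is valid. Take Rxy and set V(p)={w : Ryw}. Then at y, □p holds; since □(□p→p) at x, □p→p at y, so p at y, i.e. Ryy.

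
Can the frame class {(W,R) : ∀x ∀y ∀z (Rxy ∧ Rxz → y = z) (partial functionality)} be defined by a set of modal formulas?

Definable; ◇q → □q defines it

Yes: it is partial functionality, defined by the CD schema ◇q → □q.
Suppose ◇q→□q is valid. Take Rxy, Rxz and set V(q)={y}. Then ◇q at x, so □q at x, so q at z, i.e. z=y.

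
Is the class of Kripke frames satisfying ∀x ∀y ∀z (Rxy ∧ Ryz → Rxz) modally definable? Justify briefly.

Definable; □r → □□r defines it

This is a Sahlqvist condition; the 4 axiom □r → □□r defines it.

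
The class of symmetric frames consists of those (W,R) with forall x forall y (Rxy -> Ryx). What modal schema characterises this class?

ψ → □◇ψ

This is symmetry; the standard corresponding axiom is B: ψ → □◇ψ.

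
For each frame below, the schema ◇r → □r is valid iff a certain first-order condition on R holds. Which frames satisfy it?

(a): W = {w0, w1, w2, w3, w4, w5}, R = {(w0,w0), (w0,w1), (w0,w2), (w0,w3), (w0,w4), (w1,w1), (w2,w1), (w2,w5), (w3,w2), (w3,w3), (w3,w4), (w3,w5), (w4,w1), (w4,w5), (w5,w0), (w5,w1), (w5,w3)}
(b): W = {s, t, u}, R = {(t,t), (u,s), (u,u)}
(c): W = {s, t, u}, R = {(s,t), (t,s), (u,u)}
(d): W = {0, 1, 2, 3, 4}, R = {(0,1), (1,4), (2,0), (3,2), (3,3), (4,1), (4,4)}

(c)

The schema corresponds to partial functionality: ∀x ∀y ∀z (Rxy ∧ Rxz → y = z).
(a): fails — w0 sees both w0 and w1.
(b): fails — u sees both s and u.
(c): condition met.
(d): fails — 3 sees both 2 and 3.
Valid on: (c).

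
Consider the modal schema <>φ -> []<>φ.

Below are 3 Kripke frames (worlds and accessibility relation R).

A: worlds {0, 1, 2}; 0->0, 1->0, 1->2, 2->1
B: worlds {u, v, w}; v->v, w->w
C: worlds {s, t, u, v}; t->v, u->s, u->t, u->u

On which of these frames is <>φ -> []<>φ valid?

B

Frame correspondent (Sahlqvist): forall x forall y forall z (Rxy & Rxz -> Ryz) — i.e. the Euclidean property.
A: fails — R10 and R12 but not R02.
B: ✓.
C: fails — Rtv and Rtv but not Rvv.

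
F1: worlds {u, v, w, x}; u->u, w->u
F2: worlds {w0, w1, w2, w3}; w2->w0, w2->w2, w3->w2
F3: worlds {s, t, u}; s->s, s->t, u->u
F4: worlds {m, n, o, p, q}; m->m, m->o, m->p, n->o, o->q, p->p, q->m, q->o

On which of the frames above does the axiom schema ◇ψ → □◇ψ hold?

F1

Frame correspondent (Sahlqvist): ∀x ∀y ∀z (Rxy ∧ Rxz → Ryz) — i.e. the Euclidean property.
F1: ✓.
F2: fails — Rw2w0 and Rw2w0 but not Rw0w0.
F3: fails — Rst and Rss but not Rts.
F4: fails — Rmo and Rmo but not Roo.
Valid on: F1.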